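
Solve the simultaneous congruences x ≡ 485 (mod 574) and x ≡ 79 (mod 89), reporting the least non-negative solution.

12539

Write x = 485 + 574·k. Then 574·k ≡ 79 − 485 ≡ 39 (mod 89).
Need 574⁻¹ mod 89. Extended Euclid on (89, 40):
89 = 2·40 + 9
40 = 4·9 + 4
9 = 2·4 + 1
4 = 4·1 + 0
Back-substitute:
1 = 9 − 2·4
1 = −2·40 + 9·9
1 = 9·89 − 20·40
574⁻¹ ≡ 69 (mod 89), so k ≡ 69·39 ≡ 21 (mod 89).
x = 485 + 574·21 = 12539.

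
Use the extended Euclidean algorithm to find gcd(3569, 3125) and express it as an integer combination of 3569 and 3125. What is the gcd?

Euclidean algorithm:
3569 = 1·3125 + 444
3125 = 7·444 + 17
444 = 26·17 + 2
17 = 8·2 + 1
2 = 2·1 + 0
gcd(3569, 3125) = 1.
Working backward:
1 = 17 − 8·2
1 = −8·444 + 209·17
1 = 209·3125 − 1471·444
1 = −1471·3569 + 1680·3125
So 1 = (-1471)·3569 + (1680)·3125.

1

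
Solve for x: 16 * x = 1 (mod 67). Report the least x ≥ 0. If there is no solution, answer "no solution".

21

First find gcd(16, 67):
67 = 4×16 + 3
16 = 5×3 + 1
3 = 3×1 + 0
gcd = 1, so a unique solution mod 67 exists.
Back-substitute for the Bézout coefficients:
1 = 16 − 5·3
1 = −5·67 + 21·16
So 16·(21) ≡ 1 (mod 67), giving 16⁻¹ ≡ 21.
x ≡ 16⁻¹·1 ≡ 21·1 ≡ 21 (mod 67).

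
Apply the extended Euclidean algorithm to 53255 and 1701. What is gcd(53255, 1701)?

Repeated division:
53255 = 31·1701 + 524
1701 = 3·524 + 129
524 = 4·129 + 8
129 = 16·8 + 1
8 = 8·1 + 0
gcd(53255, 1701) = 1.
Working backward:
1 = 129 − 16·8
1 = −16·524 + 65·129
1 = 65·1701 − 211·524
1 = −211·53255 + 6606·1701
So 1 = (-211)·53255 + (6606)·1701.

1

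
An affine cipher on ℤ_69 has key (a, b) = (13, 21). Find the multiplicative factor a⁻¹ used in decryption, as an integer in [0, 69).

16

Extended Euclidean algorithm:
69 = 5*13 + 4
13 = 3*4 + 1
4 = 4*1 + 0
Since gcd(13, 69) = 1, back-substitute to write 1 as a combination:
1 = 13 − 3·4
1 = −3·69 + 16·13
So 13·16 ≡ 1 (mod 69).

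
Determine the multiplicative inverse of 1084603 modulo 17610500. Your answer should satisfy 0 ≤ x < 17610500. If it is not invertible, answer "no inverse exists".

4272767

Apply the Euclidean algorithm to 17610500 and 1084603:
17610500 = 16×1084603 + 256852
1084603 = 4×256852 + 57195
256852 = 4×57195 + 28072
57195 = 2×28072 + 1051
28072 = 26×1051 + 746
1051 = 1×746 + 305
746 = 2×305 + 136
305 = 2×136 + 33
136 = 4×33 + 4
33 = 8×4 + 1
4 = 4×1 + 0
Since gcd(1084603, 17610500) = 1, back-substitute to write 1 as a combination:
1 = 33 − 8·4
1 = −8·136 + 33·33
1 = 33·305 − 74·136
1 = −74·746 + 181·305
1 = 181·1051 − 255·746
1 = −255·28072 + 6811·1051
1 = 6811·57195 − 13877·28072
1 = −13877·256852 + 62319·57195
1 = 62319·1084603 − 263153·256852
1 = −263153·17610500 + 4272767·1084603
So 1084603·4272767 ≡ 1 (mod 17610500).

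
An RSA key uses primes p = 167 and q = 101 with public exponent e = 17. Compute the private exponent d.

1953

φ(n) = (p−1)(q−1) = 166·100 = 16600.
Need d with 17·d ≡ 1 (mod 16600). Apply the extended Euclidean algorithm:
16600 = 976*17 + 8
17 = 2*8 + 1
8 = 8*1 + 0
Back-substitute:
1 = 17 − 2·8
1 = −2·16600 + 1953·17
So 17·1953 ≡ 1 (mod 16600), hence d = 1953.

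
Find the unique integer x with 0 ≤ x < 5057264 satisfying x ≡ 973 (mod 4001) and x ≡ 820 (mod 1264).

1885444

Write x = 973 + 4001·k. Then 4001·k ≡ 820 − 973 ≡ 1111 (mod 1264).
Need 4001⁻¹ mod 1264. Extended Euclid on (1264, 209):
1264 = 6*209 + 10
209 = 20*10 + 9
10 = 1*9 + 1
9 = 9*1 + 0
Back-substitute:
1 = 10 − 9
1 = −209 + 21·10
1 = 21·1264 − 127·209
4001⁻¹ ≡ 1137 (mod 1264), so k ≡ 1137·1111 ≡ 471 (mod 1264).
x = 973 + 4001·471 = 1885444.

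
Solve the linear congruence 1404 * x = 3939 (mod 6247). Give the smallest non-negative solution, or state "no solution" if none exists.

4341

First find gcd(1404, 6247):
6247 = 4·1404 + 631
1404 = 2·631 + 142
631 = 4·142 + 63
142 = 2·63 + 16
63 = 3·16 + 15
16 = 1·15 + 1
15 = 15·1 + 0
gcd = 1, so a unique solution mod 6247 exists.
Back-substitute for the Bézout coefficients:
1 = 16 − 15
1 = −63 + 4·16
1 = 4·142 − 9·63
1 = −9·631 + 40·142
1 = 40·1404 − 89·631
1 = −89·6247 + 396·1404
So 1404·(396) ≡ 1 (mod 6247), giving 1404⁻¹ ≡ 396.
x ≡ 1404⁻¹·3939 ≡ 396·3939 ≡ 4341 (mod 6247).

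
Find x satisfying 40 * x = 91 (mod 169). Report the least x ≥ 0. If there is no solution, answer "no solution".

91

First find gcd(40, 169):
169 = 4*40 + 9
40 = 4*9 + 4
9 = 2*4 + 1
4 = 4*1 + 0
gcd = 1, so a unique solution mod 169 exists.
Back-substitute for the Bézout coefficients:
1 = 9 − 2·4
1 = −2·40 + 9·9
1 = 9·169 − 38·40
So 40·(-38) ≡ 1 (mod 169), giving 40⁻¹ ≡ 131.
x ≡ 40⁻¹·91 ≡ 131·91 ≡ 91 (mod 169).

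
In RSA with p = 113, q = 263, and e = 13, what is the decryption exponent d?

9029

φ(n) = (p−1)(q−1) = 112·262 = 29344.
Need d with 13·d ≡ 1 (mod 29344). Apply the extended Euclidean algorithm:
29344 = 2257×13 + 3
13 = 4×3 + 1
3 = 3×1 + 0
Back-substitute:
1 = 13 − 4·3
1 = −4·29344 + 9029·13
So 13·9029 ≡ 1 (mod 29344), hence d = 9029.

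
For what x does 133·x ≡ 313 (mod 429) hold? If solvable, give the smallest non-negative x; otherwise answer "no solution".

First find gcd(133, 429):
429 = 3×133 + 30
133 = 4×30 + 13
30 = 2×13 + 4
13 = 3×4 + 1
4 = 4×1 + 0
gcd = 1, so a unique solution mod 429 exists.
Back-substitute for the Bézout coefficients:
1 = 13 − 3·4
1 = −3·30 + 7·13
1 = 7·133 − 31·30
1 = −31·429 + 100·133
So 133·(100) ≡ 1 (mod 429), giving 133⁻¹ ≡ 100.
x ≡ 133⁻¹·313 ≡ 100·313 ≡ 412 (mod 429).

412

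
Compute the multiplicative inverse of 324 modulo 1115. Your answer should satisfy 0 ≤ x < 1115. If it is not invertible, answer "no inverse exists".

499

Run Euclid on (1115, 324):
1115 = 3·324 + 143
324 = 2·143 + 38
143 = 3·38 + 29
38 = 1·29 + 9
29 = 3·9 + 2
9 = 4·2 + 1
2 = 2·1 + 0
Since gcd(324, 1115) = 1, back-substitute to write 1 as a combination:
1 = 9 − 4·2
1 = −4·29 + 13·9
1 = 13·38 − 17·29
1 = −17·143 + 64·38
1 = 64·324 − 145·143
1 = −145·1115 + 499·324
So 324·499 ≡ 1 (mod 1115).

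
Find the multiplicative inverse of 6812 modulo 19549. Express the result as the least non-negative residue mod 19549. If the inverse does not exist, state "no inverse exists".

Run Euclid on (19549, 6812):
19549 = 2·6812 + 5925
6812 = 1·5925 + 887
5925 = 6·887 + 603
887 = 1·603 + 284
603 = 2·284 + 35
284 = 8·35 + 4
35 = 8·4 + 3
4 = 1·3 + 1
3 = 3·1 + 0
Since gcd(6812, 19549) = 1, back-substitute to write 1 as a combination:
1 = 4 − 3
1 = −35 + 9·4
1 = 9·284 − 73·35
1 = −73·603 + 155·284
1 = 155·887 − 228·603
1 = −228·5925 + 1523·887
1 = 1523·6812 − 1751·5925
1 = −1751·19549 + 5025·6812
So 6812·5025 ≡ 1 (mod 19549).

5025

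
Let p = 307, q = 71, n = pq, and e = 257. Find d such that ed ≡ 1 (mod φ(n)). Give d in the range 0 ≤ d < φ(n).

φ(n) = (p−1)(q−1) = 306·70 = 21420.
Need d with 257·d ≡ 1 (mod 21420). Apply the extended Euclidean algorithm:
21420 = 83·257 + 89
257 = 2·89 + 79
89 = 1·79 + 10
79 = 7·10 + 9
10 = 1·9 + 1
9 = 9·1 + 0
Back-substitute:
1 = 10 − 9
1 = −79 + 8·10
1 = 8·89 − 9·79
1 = −9·257 + 26·89
1 = 26·21420 − 2167·257
So 257·(-2167) ≡ 1 (mod 21420), hence d ≡ -2167 ≡ 19253 (mod 21420).

19253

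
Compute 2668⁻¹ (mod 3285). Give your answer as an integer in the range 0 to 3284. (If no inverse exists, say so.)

Extended Euclidean algorithm:
3285 = 1·2668 + 617
2668 = 4·617 + 200
617 = 3·200 + 17
200 = 11·17 + 13
17 = 1·13 + 4
13 = 3·4 + 1
4 = 4·1 + 0
Since gcd(2668, 3285) = 1, back-substitute to write 1 as a combination:
1 = 13 − 3·4
1 = −3·17 + 4·13
1 = 4·200 − 47·17
1 = −47·617 + 145·200
1 = 145·2668 − 627·617
1 = −627·3285 + 772·2668
So 2668·772 ≡ 1 (mod 3285).

772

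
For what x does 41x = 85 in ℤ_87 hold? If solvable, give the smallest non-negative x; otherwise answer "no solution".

First find gcd(41, 87):
87 = 2×41 + 5
41 = 8×5 + 1
5 = 5×1 + 0
gcd = 1, so a unique solution mod 87 exists.
Back-substitute for the Bézout coefficients:
1 = 41 − 8·5
1 = −8·87 + 17·41
So 41·(17) ≡ 1 (mod 87), giving 41⁻¹ ≡ 17.
x ≡ 41⁻¹·85 ≡ 17·85 ≡ 53 (mod 87).

53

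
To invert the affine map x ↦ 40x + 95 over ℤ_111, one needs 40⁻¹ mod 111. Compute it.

25

Run Euclid on (111, 40):
111 = 2·40 + 31
40 = 1·31 + 9
31 = 3·9 + 4
9 = 2·4 + 1
4 = 4·1 + 0
Since gcd(40, 111) = 1, back-substitute to write 1 as a combination:
1 = 9 − 2·4
1 = −2·31 + 7·9
1 = 7·40 − 9·31
1 = −9·111 + 25·40
So 40·25 ≡ 1 (mod 111).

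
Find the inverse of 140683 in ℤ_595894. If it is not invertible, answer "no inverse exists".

Extended Euclidean algorithm:
595894 = 4·140683 + 33162
140683 = 4·33162 + 8035
33162 = 4·8035 + 1022
8035 = 7·1022 + 881
1022 = 1·881 + 141
881 = 6·141 + 35
141 = 4·35 + 1
35 = 35·1 + 0
Since gcd(140683, 595894) = 1, back-substitute to write 1 as a combination:
1 = 141 − 4·35
1 = −4·881 + 25·141
1 = 25·1022 − 29·881
1 = −29·8035 + 228·1022
1 = 228·33162 − 941·8035
1 = −941·140683 + 3992·33162
1 = 3992·595894 − 16909·140683
So 140683·(-16909) ≡ 1 (mod 595894), and -16909 ≡ 578985 (mod 595894).

578985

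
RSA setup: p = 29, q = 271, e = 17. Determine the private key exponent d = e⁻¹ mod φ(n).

φ(n) = (p−1)(q−1) = 28·270 = 7560.
Need d with 17·d ≡ 1 (mod 7560). Apply the extended Euclidean algorithm:
7560 = 444·17 + 12
17 = 1·12 + 5
12 = 2·5 + 2
5 = 2·2 + 1
2 = 2·1 + 0
Back-substitute:
1 = 5 − 2·2
1 = −2·12 + 5·5
1 = 5·17 − 7·12
1 = −7·7560 + 3113·17
So 17·3113 ≡ 1 (mod 7560), hence d = 3113.

3113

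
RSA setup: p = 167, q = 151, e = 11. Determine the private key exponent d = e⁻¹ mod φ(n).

6791

φ(n) = (p−1)(q−1) = 166·150 = 24900.
Need d with 11·d ≡ 1 (mod 24900). Apply the extended Euclidean algorithm:
24900 = 2263×11 + 7
11 = 1×7 + 4
7 = 1×4 + 3
4 = 1×3 + 1
3 = 3×1 + 0
Back-substitute:
1 = 4 − 3
1 = −7 + 2·4
1 = 2·11 − 3·7
1 = −3·24900 + 6791·11
So 11·6791 ≡ 1 (mod 24900), hence d = 6791.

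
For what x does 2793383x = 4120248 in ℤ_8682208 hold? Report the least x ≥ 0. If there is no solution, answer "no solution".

3748072

First find gcd(2793383, 8682208):
8682208 = 3*2793383 + 302059
2793383 = 9*302059 + 74852
302059 = 4*74852 + 2651
74852 = 28*2651 + 624
2651 = 4*624 + 155
624 = 4*155 + 4
155 = 38*4 + 3
4 = 1*3 + 1
3 = 3*1 + 0
gcd = 1, so a unique solution mod 8682208 exists.
Back-substitute for the Bézout coefficients:
1 = 4 − 3
1 = −155 + 39·4
1 = 39·624 − 157·155
1 = −157·2651 + 667·624
1 = 667·74852 − 18833·2651
1 = −18833·302059 + 75999·74852
1 = 75999·2793383 − 702824·302059
1 = −702824·8682208 + 2184471·2793383
So 2793383·(2184471) ≡ 1 (mod 8682208), giving 2793383⁻¹ ≡ 2184471.
x ≡ 2793383⁻¹·4120248 ≡ 2184471·4120248 ≡ 3748072 (mod 8682208).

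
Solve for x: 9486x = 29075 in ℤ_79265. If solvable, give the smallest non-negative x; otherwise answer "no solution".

64620

First find gcd(9486, 79265):
79265 = 8·9486 + 3377
9486 = 2·3377 + 2732
3377 = 1·2732 + 645
2732 = 4·645 + 152
645 = 4·152 + 37
152 = 4·37 + 4
37 = 9·4 + 1
4 = 4·1 + 0
gcd = 1, so a unique solution mod 79265 exists.
Back-substitute for the Bézout coefficients:
1 = 37 − 9·4
1 = −9·152 + 37·37
1 = 37·645 − 157·152
1 = −157·2732 + 665·645
1 = 665·3377 − 822·2732
1 = −822·9486 + 2309·3377
1 = 2309·79265 − 19294·9486
So 9486·(-19294) ≡ 1 (mod 79265), giving 9486⁻¹ ≡ 59971.
x ≡ 9486⁻¹·29075 ≡ 59971·29075 ≡ 64620 (mod 79265).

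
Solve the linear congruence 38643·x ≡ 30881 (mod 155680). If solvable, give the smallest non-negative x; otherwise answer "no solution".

77307

First find gcd(38643, 155680):
155680 = 4×38643 + 1108
38643 = 34×1108 + 971
1108 = 1×971 + 137
971 = 7×137 + 12
137 = 11×12 + 5
12 = 2×5 + 2
5 = 2×2 + 1
2 = 2×1 + 0
gcd = 1, so a unique solution mod 155680 exists.
Back-substitute for the Bézout coefficients:
1 = 5 − 2·2
1 = −2·12 + 5·5
1 = 5·137 − 57·12
1 = −57·971 + 404·137
1 = 404·1108 − 461·971
1 = −461·38643 + 16078·1108
1 = 16078·155680 − 64773·38643
So 38643·(-64773) ≡ 1 (mod 155680), giving 38643⁻¹ ≡ 90907.
x ≡ 38643⁻¹·30881 ≡ 90907·30881 ≡ 77307 (mod 155680).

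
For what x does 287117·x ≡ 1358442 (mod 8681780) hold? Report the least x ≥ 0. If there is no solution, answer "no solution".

2327346

First find gcd(287117, 8681780):
8681780 = 30×287117 + 68270
287117 = 4×68270 + 14037
68270 = 4×14037 + 12122
14037 = 1×12122 + 1915
12122 = 6×1915 + 632
1915 = 3×632 + 19
632 = 33×19 + 5
19 = 3×5 + 4
5 = 1×4 + 1
4 = 4×1 + 0
gcd = 1, so a unique solution mod 8681780 exists.
Back-substitute for the Bézout coefficients:
1 = 5 − 4
1 = −19 + 4·5
1 = 4·632 − 133·19
1 = −133·1915 + 403·632
1 = 403·12122 − 2551·1915
1 = −2551·14037 + 2954·12122
1 = 2954·68270 − 14367·14037
1 = −14367·287117 + 60422·68270
1 = 60422·8681780 − 1827027·287117
So 287117·(-1827027) ≡ 1 (mod 8681780), giving 287117⁻¹ ≡ 6854753.
x ≡ 287117⁻¹·1358442 ≡ 6854753·1358442 ≡ 2327346 (mod 8681780).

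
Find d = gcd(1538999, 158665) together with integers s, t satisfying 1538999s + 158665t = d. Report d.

1

Euclidean algorithm:
1538999 = 9·158665 + 111014
158665 = 1·111014 + 47651
111014 = 2·47651 + 15712
47651 = 3·15712 + 515
15712 = 30·515 + 262
515 = 1·262 + 253
262 = 1·253 + 9
253 = 28·9 + 1
9 = 9·1 + 0
gcd(1538999, 158665) = 1.
Express as a combination:
1 = 253 − 28·9
1 = −28·262 + 29·253
1 = 29·515 − 57·262
1 = −57·15712 + 1739·515
1 = 1739·47651 − 5274·15712
1 = −5274·111014 + 12287·47651
1 = 12287·158665 − 17561·111014
1 = −17561·1538999 + 170336·158665
So 1 = (-17561)·1538999 + (170336)·158665.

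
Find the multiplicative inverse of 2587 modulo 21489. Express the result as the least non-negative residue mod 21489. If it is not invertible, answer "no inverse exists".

no inverse exists

Euclidean algorithm on 21489, 2587:
21489 = 8*2587 + 793
2587 = 3*793 + 208
793 = 3*208 + 169
208 = 1*169 + 39
169 = 4*39 + 13
39 = 3*13 + 0
gcd(2587, 21489) = 13 ≠ 1, so 2587 has no multiplicative inverse modulo 21489.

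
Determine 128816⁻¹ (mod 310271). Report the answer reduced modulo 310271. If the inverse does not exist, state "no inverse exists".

214005

Apply the Euclidean algorithm to 310271 and 128816:
310271 = 2·128816 + 52639
128816 = 2·52639 + 23538
52639 = 2·23538 + 5563
23538 = 4·5563 + 1286
5563 = 4·1286 + 419
1286 = 3·419 + 29
419 = 14·29 + 13
29 = 2·13 + 3
13 = 4·3 + 1
3 = 3·1 + 0
Since gcd(128816, 310271) = 1, back-substitute to write 1 as a combination:
1 = 13 − 4·3
1 = −4·29 + 9·13
1 = 9·419 − 130·29
1 = −130·1286 + 399·419
1 = 399·5563 − 1726·1286
1 = −1726·23538 + 7303·5563
1 = 7303·52639 − 16332·23538
1 = −16332·128816 + 39967·52639
1 = 39967·310271 − 96266·128816
Hence 128816⁻¹ ≡ -96266 ≡ 214005 (mod 310271).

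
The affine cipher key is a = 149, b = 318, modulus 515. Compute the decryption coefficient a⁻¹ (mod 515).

Extended Euclidean algorithm:
515 = 3×149 + 68
149 = 2×68 + 13
68 = 5×13 + 3
13 = 4×3 + 1
3 = 3×1 + 0
Since gcd(149, 515) = 1, back-substitute to write 1 as a combination:
1 = 13 − 4·3
1 = −4·68 + 21·13
1 = 21·149 − 46·68
1 = −46·515 + 159·149
So 149·159 ≡ 1 (mod 515).

159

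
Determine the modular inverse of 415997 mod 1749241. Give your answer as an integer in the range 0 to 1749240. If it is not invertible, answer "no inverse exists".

Extended Euclidean algorithm:
1749241 = 4·415997 + 85253
415997 = 4·85253 + 74985
85253 = 1·74985 + 10268
74985 = 7·10268 + 3109
10268 = 3·3109 + 941
3109 = 3·941 + 286
941 = 3·286 + 83
286 = 3·83 + 37
83 = 2·37 + 9
37 = 4·9 + 1
9 = 9·1 + 0
Since gcd(415997, 1749241) = 1, back-substitute to write 1 as a combination:
1 = 37 − 4·9
1 = −4·83 + 9·37
1 = 9·286 − 31·83
1 = −31·941 + 102·286
1 = 102·3109 − 337·941
1 = −337·10268 + 1113·3109
1 = 1113·74985 − 8128·10268
1 = −8128·85253 + 9241·74985
1 = 9241·415997 − 45092·85253
1 = −45092·1749241 + 189609·415997
So 415997·189609 ≡ 1 (mod 1749241).

189609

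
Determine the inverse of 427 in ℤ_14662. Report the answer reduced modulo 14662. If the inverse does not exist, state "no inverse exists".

11709

Extended Euclidean algorithm:
14662 = 34×427 + 144
427 = 2×144 + 139
144 = 1×139 + 5
139 = 27×5 + 4
5 = 1×4 + 1
4 = 4×1 + 0
gcd = 1, so the inverse exists. Back-substitute:
1 = 5 − 4
1 = −139 + 28·5
1 = 28·144 − 29·139
1 = −29·427 + 86·144
1 = 86·14662 − 2953·427
Hence 427⁻¹ ≡ -2953 ≡ 11709 (mod 14662).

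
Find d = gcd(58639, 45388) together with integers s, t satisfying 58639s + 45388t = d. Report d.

Apply Euclid's algorithm to 58639 and 45388:
58639 = 1×45388 + 13251
45388 = 3×13251 + 5635
13251 = 2×5635 + 1981
5635 = 2×1981 + 1673
1981 = 1×1673 + 308
1673 = 5×308 + 133
308 = 2×133 + 42
133 = 3×42 + 7
42 = 6×7 + 0
gcd(58639, 45388) = 7.
Working backward:
7 = 133 − 3·42
7 = −3·308 + 7·133
7 = 7·1673 − 38·308
7 = −38·1981 + 45·1673
7 = 45·5635 − 128·1981
7 = −128·13251 + 301·5635
7 = 301·45388 − 1031·13251
7 = −1031·58639 + 1332·45388
So 7 = (-1031)·58639 + (1332)·45388.

7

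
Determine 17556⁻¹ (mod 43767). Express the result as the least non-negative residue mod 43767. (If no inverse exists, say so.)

Euclidean algorithm on 43767, 17556:
43767 = 2×17556 + 8655
17556 = 2×8655 + 246
8655 = 35×246 + 45
246 = 5×45 + 21
45 = 2×21 + 3
21 = 7×3 + 0
Since gcd = 3 > 1, 17556 is not a unit mod 43767.

no inverse exists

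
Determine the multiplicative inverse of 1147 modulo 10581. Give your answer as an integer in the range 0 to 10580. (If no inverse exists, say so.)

Run Euclid on (10581, 1147):
10581 = 9·1147 + 258
1147 = 4·258 + 115
258 = 2·115 + 28
115 = 4·28 + 3
28 = 9·3 + 1
3 = 3·1 + 0
The gcd is 1. Working backward:
1 = 28 − 9·3
1 = −9·115 + 37·28
1 = 37·258 − 83·115
1 = −83·1147 + 369·258
1 = 369·10581 − 3404·1147
Hence 1147⁻¹ ≡ -3404 ≡ 7177 (mod 10581).

7177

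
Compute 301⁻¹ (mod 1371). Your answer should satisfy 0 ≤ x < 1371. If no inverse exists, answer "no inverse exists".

Extended Euclidean algorithm:
1371 = 4*301 + 167
301 = 1*167 + 134
167 = 1*134 + 33
134 = 4*33 + 2
33 = 16*2 + 1
2 = 2*1 + 0
gcd = 1, so the inverse exists. Back-substitute:
1 = 33 − 16·2
1 = −16·134 + 65·33
1 = 65·167 − 81·134
1 = −81·301 + 146·167
1 = 146·1371 − 665·301
So 301·(-665) ≡ 1 (mod 1371), and -665 ≡ 706 (mod 1371).

706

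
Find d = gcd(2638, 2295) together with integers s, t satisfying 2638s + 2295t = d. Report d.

1

Repeated division:
2638 = 1*2295 + 343
2295 = 6*343 + 237
343 = 1*237 + 106
237 = 2*106 + 25
106 = 4*25 + 6
25 = 4*6 + 1
6 = 6*1 + 0
gcd(2638, 2295) = 1.
Working backward:
1 = 25 − 4·6
1 = −4·106 + 17·25
1 = 17·237 − 38·106
1 = −38·343 + 55·237
1 = 55·2295 − 368·343
1 = −368·2638 + 423·2295
So 1 = (-368)·2638 + (423)·2295.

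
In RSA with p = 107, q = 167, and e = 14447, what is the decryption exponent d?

φ(n) = (p−1)(q−1) = 106·166 = 17596.
Need d with 14447·d ≡ 1 (mod 17596). Apply the extended Euclidean algorithm:
17596 = 1×14447 + 3149
14447 = 4×3149 + 1851
3149 = 1×1851 + 1298
1851 = 1×1298 + 553
1298 = 2×553 + 192
553 = 2×192 + 169
192 = 1×169 + 23
169 = 7×23 + 8
23 = 2×8 + 7
8 = 1×7 + 1
7 = 7×1 + 0
Back-substitute:
1 = 8 − 7
1 = −23 + 3·8
1 = 3·169 − 22·23
1 = −22·192 + 25·169
1 = 25·553 − 72·192
1 = −72·1298 + 169·553
1 = 169·1851 − 241·1298
1 = −241·3149 + 410·1851
1 = 410·14447 − 1881·3149
1 = −1881·17596 + 2291·14447
So 14447·2291 ≡ 1 (mod 17596), hence d = 2291.

2291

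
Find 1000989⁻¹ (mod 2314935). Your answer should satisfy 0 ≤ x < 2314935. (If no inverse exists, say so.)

no inverse exists

Compute gcd(1000989, 2314935):
2314935 = 2×1000989 + 312957
1000989 = 3×312957 + 62118
312957 = 5×62118 + 2367
62118 = 26×2367 + 576
2367 = 4×576 + 63
576 = 9×63 + 9
63 = 7×9 + 0
Since gcd = 9 > 1, 1000989 is not a unit mod 2314935.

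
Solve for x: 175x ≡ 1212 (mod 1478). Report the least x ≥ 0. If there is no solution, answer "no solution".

1240

First find gcd(175, 1478):
1478 = 8*175 + 78
175 = 2*78 + 19
78 = 4*19 + 2
19 = 9*2 + 1
2 = 2*1 + 0
gcd = 1, so a unique solution mod 1478 exists.
Back-substitute for the Bézout coefficients:
1 = 19 − 9·2
1 = −9·78 + 37·19
1 = 37·175 − 83·78
1 = −83·1478 + 701·175
So 175·(701) ≡ 1 (mod 1478), giving 175⁻¹ ≡ 701.
x ≡ 175⁻¹·1212 ≡ 701·1212 ≡ 1240 (mod 1478).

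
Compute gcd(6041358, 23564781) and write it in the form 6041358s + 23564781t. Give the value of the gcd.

9

Apply Euclid's algorithm to 23564781 and 6041358:
23564781 = 3·6041358 + 5440707
6041358 = 1·5440707 + 600651
5440707 = 9·600651 + 34848
600651 = 17·34848 + 8235
34848 = 4·8235 + 1908
8235 = 4·1908 + 603
1908 = 3·603 + 99
603 = 6·99 + 9
99 = 11·9 + 0
gcd(6041358, 23564781) = 9.
Working backward:
9 = 603 − 6·99
9 = −6·1908 + 19·603
9 = 19·8235 − 82·1908
9 = −82·34848 + 347·8235
9 = 347·600651 − 5981·34848
9 = −5981·5440707 + 54176·600651
9 = 54176·6041358 − 60157·5440707
9 = −60157·23564781 + 234647·6041358
So 9 = (-60157)·23564781 + (234647)·6041358.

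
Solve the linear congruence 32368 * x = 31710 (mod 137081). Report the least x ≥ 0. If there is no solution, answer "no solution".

First find gcd(32368, 137081):
137081 = 4·32368 + 7609
32368 = 4·7609 + 1932
7609 = 3·1932 + 1813
1932 = 1·1813 + 119
1813 = 15·119 + 28
119 = 4·28 + 7
28 = 4·7 + 0
gcd = 7 and 7 | 31710, so solutions exist. Divide through by 7: 4624x ≡ 4530 (mod 19583).
Now find 4624⁻¹ mod 19583:
19583 = 4*4624 + 1087
4624 = 4*1087 + 276
1087 = 3*276 + 259
276 = 1*259 + 17
259 = 15*17 + 4
17 = 4*4 + 1
4 = 4*1 + 0
Back-substitute:
1 = 17 − 4·4
1 = −4·259 + 61·17
1 = 61·276 − 65·259
1 = −65·1087 + 256·276
1 = 256·4624 − 1089·1087
1 = −1089·19583 + 4612·4624
So 4624⁻¹ ≡ 4612 (mod 19583).
Then x ≡ 4612·4530 ≡ 16882 (mod 19583); the smallest non-negative solution is x = 16882.

16882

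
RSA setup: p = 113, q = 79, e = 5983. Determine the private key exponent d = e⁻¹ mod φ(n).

8095

φ(n) = (p−1)(q−1) = 112·78 = 8736.
Need d with 5983·d ≡ 1 (mod 8736). Apply the extended Euclidean algorithm:
8736 = 1*5983 + 2753
5983 = 2*2753 + 477
2753 = 5*477 + 368
477 = 1*368 + 109
368 = 3*109 + 41
109 = 2*41 + 27
41 = 1*27 + 14
27 = 1*14 + 13
14 = 1*13 + 1
13 = 13*1 + 0
Back-substitute:
1 = 14 − 13
1 = −27 + 2·14
1 = 2·41 − 3·27
1 = −3·109 + 8·41
1 = 8·368 − 27·109
1 = −27·477 + 35·368
1 = 35·2753 − 202·477
1 = −202·5983 + 439·2753
1 = 439·8736 − 641·5983
So 5983·(-641) ≡ 1 (mod 8736), hence d ≡ -641 ≡ 8095 (mod 8736).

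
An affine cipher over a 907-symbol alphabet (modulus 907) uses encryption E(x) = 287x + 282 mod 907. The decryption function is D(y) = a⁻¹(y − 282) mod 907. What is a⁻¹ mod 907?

414

Apply the Euclidean algorithm to 907 and 287:
907 = 3*287 + 46
287 = 6*46 + 11
46 = 4*11 + 2
11 = 5*2 + 1
2 = 2*1 + 0
gcd = 1, so the inverse exists. Back-substitute:
1 = 11 − 5·2
1 = −5·46 + 21·11
1 = 21·287 − 131·46
1 = −131·907 + 414·287
So 287·414 ≡ 1 (mod 907).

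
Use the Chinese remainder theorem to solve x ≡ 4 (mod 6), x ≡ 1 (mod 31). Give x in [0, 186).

Write x = 4 + 6·k. Then 6·k ≡ 1 − 4 ≡ 28 (mod 31).
Need 6⁻¹ mod 31. Extended Euclid on (31, 6):
31 = 5*6 + 1
6 = 6*1 + 0
Back-substitute:
1 = 31 − 5·6
6⁻¹ ≡ 26 (mod 31), so k ≡ 26·28 ≡ 15 (mod 31).
x = 4 + 6·15 = 94.

94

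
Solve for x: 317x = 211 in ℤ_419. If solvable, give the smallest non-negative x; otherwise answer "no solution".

First find gcd(317, 419):
419 = 1·317 + 102
317 = 3·102 + 11
102 = 9·11 + 3
11 = 3·3 + 2
3 = 1·2 + 1
2 = 2·1 + 0
gcd = 1, so a unique solution mod 419 exists.
Back-substitute for the Bézout coefficients:
1 = 3 − 2
1 = −11 + 4·3
1 = 4·102 − 37·11
1 = −37·317 + 115·102
1 = 115·419 − 152·317
So 317·(-152) ≡ 1 (mod 419), giving 317⁻¹ ≡ 267.
x ≡ 317⁻¹·211 ≡ 267·211 ≡ 191 (mod 419).

191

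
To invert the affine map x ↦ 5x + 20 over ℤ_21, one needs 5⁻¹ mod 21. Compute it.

Apply the Euclidean algorithm to 21 and 5:
21 = 4*5 + 1
5 = 5*1 + 0
Since gcd(5, 21) = 1, back-substitute to write 1 as a combination:
1 = 21 − 4·5
So 5·(-4) ≡ 1 (mod 21), and -4 ≡ 17 (mod 21).

17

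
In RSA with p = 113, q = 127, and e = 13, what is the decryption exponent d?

11941

φ(n) = (p−1)(q−1) = 112·126 = 14112.
Need d with 13·d ≡ 1 (mod 14112). Apply the extended Euclidean algorithm:
14112 = 1085*13 + 7
13 = 1*7 + 6
7 = 1*6 + 1
6 = 6*1 + 0
Back-substitute:
1 = 7 − 6
1 = −13 + 2·7
1 = 2·14112 − 2171·13
So 13·(-2171) ≡ 1 (mod 14112), hence d ≡ -2171 ≡ 11941 (mod 14112).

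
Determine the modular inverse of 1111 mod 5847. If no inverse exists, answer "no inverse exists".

5026

Run Euclid on (5847, 1111):
5847 = 5×1111 + 292
1111 = 3×292 + 235
292 = 1×235 + 57
235 = 4×57 + 7
57 = 8×7 + 1
7 = 7×1 + 0
The gcd is 1. Working backward:
1 = 57 − 8·7
1 = −8·235 + 33·57
1 = 33·292 − 41·235
1 = −41·1111 + 156·292
1 = 156·5847 − 821·1111
Thus 1111·(-821) ≡ 1 (mod 5847); reducing, -821 mod 5847 = 5026.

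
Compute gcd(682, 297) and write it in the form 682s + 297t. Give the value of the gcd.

11

Apply Euclid's algorithm to 682 and 297:
682 = 2·297 + 88
297 = 3·88 + 33
88 = 2·33 + 22
33 = 1·22 + 11
22 = 2·11 + 0
gcd(682, 297) = 11.
Back-substituting:
11 = 33 − 22
11 = −88 + 3·33
11 = 3·297 − 10·88
11 = −10·682 + 23·297
So 11 = (-10)·682 + (23)·297.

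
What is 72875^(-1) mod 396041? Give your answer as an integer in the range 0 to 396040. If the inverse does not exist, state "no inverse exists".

Extended Euclidean algorithm:
396041 = 5·72875 + 31666
72875 = 2·31666 + 9543
31666 = 3·9543 + 3037
9543 = 3·3037 + 432
3037 = 7·432 + 13
432 = 33·13 + 3
13 = 4·3 + 1
3 = 3·1 + 0
Since gcd(72875, 396041) = 1, back-substitute to write 1 as a combination:
1 = 13 − 4·3
1 = −4·432 + 133·13
1 = 133·3037 − 935·432
1 = −935·9543 + 2938·3037
1 = 2938·31666 − 9749·9543
1 = −9749·72875 + 22436·31666
1 = 22436·396041 − 121929·72875
Hence 72875⁻¹ ≡ -121929 ≡ 274112 (mod 396041).

274112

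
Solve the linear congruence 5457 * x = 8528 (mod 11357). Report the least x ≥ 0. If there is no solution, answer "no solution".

5781

First find gcd(5457, 11357):
11357 = 2×5457 + 443
5457 = 12×443 + 141
443 = 3×141 + 20
141 = 7×20 + 1
20 = 20×1 + 0
gcd = 1, so a unique solution mod 11357 exists.
Back-substitute for the Bézout coefficients:
1 = 141 − 7·20
1 = −7·443 + 22·141
1 = 22·5457 − 271·443
1 = −271·11357 + 564·5457
So 5457·(564) ≡ 1 (mod 11357), giving 5457⁻¹ ≡ 564.
x ≡ 5457⁻¹·8528 ≡ 564·8528 ≡ 5781 (mod 11357).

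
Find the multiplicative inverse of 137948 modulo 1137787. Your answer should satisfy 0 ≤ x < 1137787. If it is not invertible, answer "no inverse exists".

Apply the Euclidean algorithm to 1137787 and 137948:
1137787 = 8*137948 + 34203
137948 = 4*34203 + 1136
34203 = 30*1136 + 123
1136 = 9*123 + 29
123 = 4*29 + 7
29 = 4*7 + 1
7 = 7*1 + 0
Since gcd(137948, 1137787) = 1, back-substitute to write 1 as a combination:
1 = 29 − 4·7
1 = −4·123 + 17·29
1 = 17·1136 − 157·123
1 = −157·34203 + 4727·1136
1 = 4727·137948 − 19065·34203
1 = −19065·1137787 + 157247·137948
So 137948·157247 ≡ 1 (mod 1137787).

157247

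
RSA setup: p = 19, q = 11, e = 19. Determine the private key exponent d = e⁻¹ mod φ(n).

19

φ(n) = (p−1)(q−1) = 18·10 = 180.
Need d with 19·d ≡ 1 (mod 180). Apply the extended Euclidean algorithm:
180 = 9·19 + 9
19 = 2·9 + 1
9 = 9·1 + 0
Back-substitute:
1 = 19 − 2·9
1 = −2·180 + 19·19
So 19·19 ≡ 1 (mod 180), hence d = 19.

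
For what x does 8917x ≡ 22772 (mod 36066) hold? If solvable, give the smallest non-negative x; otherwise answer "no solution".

8108

First find gcd(8917, 36066):
36066 = 4×8917 + 398
8917 = 22×398 + 161
398 = 2×161 + 76
161 = 2×76 + 9
76 = 8×9 + 4
9 = 2×4 + 1
4 = 4×1 + 0
gcd = 1, so a unique solution mod 36066 exists.
Back-substitute for the Bézout coefficients:
1 = 9 − 2·4
1 = −2·76 + 17·9
1 = 17·161 − 36·76
1 = −36·398 + 89·161
1 = 89·8917 − 1994·398
1 = −1994·36066 + 8065·8917
So 8917·(8065) ≡ 1 (mod 36066), giving 8917⁻¹ ≡ 8065.
x ≡ 8917⁻¹·22772 ≡ 8065·22772 ≡ 8108 (mod 36066).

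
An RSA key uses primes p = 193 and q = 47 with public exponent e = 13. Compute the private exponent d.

3397

φ(n) = (p−1)(q−1) = 192·46 = 8832.
Need d with 13·d ≡ 1 (mod 8832). Apply the extended Euclidean algorithm:
8832 = 679·13 + 5
13 = 2·5 + 3
5 = 1·3 + 2
3 = 1·2 + 1
2 = 2·1 + 0
Back-substitute:
1 = 3 − 2
1 = −5 + 2·3
1 = 2·13 − 5·5
1 = −5·8832 + 3397·13
So 13·3397 ≡ 1 (mod 8832), hence d = 3397.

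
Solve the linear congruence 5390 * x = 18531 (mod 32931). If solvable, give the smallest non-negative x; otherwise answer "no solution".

14355

First find gcd(5390, 32931):
32931 = 6×5390 + 591
5390 = 9×591 + 71
591 = 8×71 + 23
71 = 3×23 + 2
23 = 11×2 + 1
2 = 2×1 + 0
gcd = 1, so a unique solution mod 32931 exists.
Back-substitute for the Bézout coefficients:
1 = 23 − 11·2
1 = −11·71 + 34·23
1 = 34·591 − 283·71
1 = −283·5390 + 2581·591
1 = 2581·32931 − 15769·5390
So 5390·(-15769) ≡ 1 (mod 32931), giving 5390⁻¹ ≡ 17162.
x ≡ 5390⁻¹·18531 ≡ 17162·18531 ≡ 14355 (mod 32931).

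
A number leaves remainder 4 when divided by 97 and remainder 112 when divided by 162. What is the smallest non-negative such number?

Write x = 4 + 97·k. Then 97·k ≡ 112 − 4 ≡ 108 (mod 162).
Need 97⁻¹ mod 162. Extended Euclid on (162, 97):
162 = 1*97 + 65
97 = 1*65 + 32
65 = 2*32 + 1
32 = 32*1 + 0
Back-substitute:
1 = 65 − 2·32
1 = −2·97 + 3·65
1 = 3·162 − 5·97
97⁻¹ ≡ 157 (mod 162), so k ≡ 157·108 ≡ 108 (mod 162).
x = 4 + 97·108 = 10480.

10480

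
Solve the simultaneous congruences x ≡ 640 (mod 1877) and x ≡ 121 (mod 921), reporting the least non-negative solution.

Write x = 640 + 1877·k. Then 1877·k ≡ 121 − 640 ≡ 402 (mod 921).
Need 1877⁻¹ mod 921. Extended Euclid on (921, 35):
921 = 26·35 + 11
35 = 3·11 + 2
11 = 5·2 + 1
2 = 2·1 + 0
Back-substitute:
1 = 11 − 5·2
1 = −5·35 + 16·11
1 = 16·921 − 421·35
1877⁻¹ ≡ 500 (mod 921), so k ≡ 500·402 ≡ 222 (mod 921).
x = 640 + 1877·222 = 417334.

417334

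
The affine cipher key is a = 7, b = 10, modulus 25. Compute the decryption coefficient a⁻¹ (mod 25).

gcd(25, 7) by repeated division:
25 = 3×7 + 4
7 = 1×4 + 3
4 = 1×3 + 1
3 = 3×1 + 0
gcd = 1, so the inverse exists. Back-substitute:
1 = 4 − 3
1 = −7 + 2·4
1 = 2·25 − 7·7
So 7·(-7) ≡ 1 (mod 25), and -7 ≡ 18 (mod 25).

18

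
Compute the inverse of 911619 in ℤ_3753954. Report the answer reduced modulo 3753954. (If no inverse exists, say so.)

Euclidean algorithm on 3753954, 911619:
3753954 = 4×911619 + 107478
911619 = 8×107478 + 51795
107478 = 2×51795 + 3888
51795 = 13×3888 + 1251
3888 = 3×1251 + 135
1251 = 9×135 + 36
135 = 3×36 + 27
36 = 1×27 + 9
27 = 3×9 + 0
Since gcd = 9 > 1, 911619 is not a unit mod 3753954.

no inverse exists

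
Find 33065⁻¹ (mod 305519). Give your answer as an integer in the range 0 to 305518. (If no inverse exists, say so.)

236783

gcd(305519, 33065) by repeated division:
305519 = 9*33065 + 7934
33065 = 4*7934 + 1329
7934 = 5*1329 + 1289
1329 = 1*1289 + 40
1289 = 32*40 + 9
40 = 4*9 + 4
9 = 2*4 + 1
4 = 4*1 + 0
The gcd is 1. Working backward:
1 = 9 − 2·4
1 = −2·40 + 9·9
1 = 9·1289 − 290·40
1 = −290·1329 + 299·1289
1 = 299·7934 − 1785·1329
1 = −1785·33065 + 7439·7934
1 = 7439·305519 − 68736·33065
Thus 33065·(-68736) ≡ 1 (mod 305519); reducing, -68736 mod 305519 = 236783.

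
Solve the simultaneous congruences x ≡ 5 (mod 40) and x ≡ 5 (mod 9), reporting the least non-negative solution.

5

Write x = 5 + 40·k. Then 40·k ≡ 5 − 5 ≡ 0 (mod 9).
Need 40⁻¹ mod 9. Extended Euclid on (9, 4):
9 = 2×4 + 1
4 = 4×1 + 0
Back-substitute:
1 = 9 − 2·4
40⁻¹ ≡ 7 (mod 9), so k ≡ 7·0 ≡ 0 (mod 9).
x = 5 + 40·0 = 5.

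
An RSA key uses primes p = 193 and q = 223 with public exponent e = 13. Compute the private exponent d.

φ(n) = (p−1)(q−1) = 192·222 = 42624.
Need d with 13·d ≡ 1 (mod 42624). Apply the extended Euclidean algorithm:
42624 = 3278·13 + 10
13 = 1·10 + 3
10 = 3·3 + 1
3 = 3·1 + 0
Back-substitute:
1 = 10 − 3·3
1 = −3·13 + 4·10
1 = 4·42624 − 13115·13
So 13·(-13115) ≡ 1 (mod 42624), hence d ≡ -13115 ≡ 29509 (mod 42624).

29509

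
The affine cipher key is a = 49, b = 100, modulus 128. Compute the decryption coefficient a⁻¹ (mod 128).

gcd(128, 49) by repeated division:
128 = 2*49 + 30
49 = 1*30 + 19
30 = 1*19 + 11
19 = 1*11 + 8
11 = 1*8 + 3
8 = 2*3 + 2
3 = 1*2 + 1
2 = 2*1 + 0
gcd = 1, so the inverse exists. Back-substitute:
1 = 3 − 2
1 = −8 + 3·3
1 = 3·11 − 4·8
1 = −4·19 + 7·11
1 = 7·30 − 11·19
1 = −11·49 + 18·30
1 = 18·128 − 47·49
Hence 49⁻¹ ≡ -47 ≡ 81 (mod 128).

81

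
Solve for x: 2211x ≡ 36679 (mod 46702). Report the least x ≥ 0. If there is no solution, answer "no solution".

4051

First find gcd(2211, 46702):
46702 = 21*2211 + 271
2211 = 8*271 + 43
271 = 6*43 + 13
43 = 3*13 + 4
13 = 3*4 + 1
4 = 4*1 + 0
gcd = 1, so a unique solution mod 46702 exists.
Back-substitute for the Bézout coefficients:
1 = 13 − 3·4
1 = −3·43 + 10·13
1 = 10·271 − 63·43
1 = −63·2211 + 514·271
1 = 514·46702 − 10857·2211
So 2211·(-10857) ≡ 1 (mod 46702), giving 2211⁻¹ ≡ 35845.
x ≡ 2211⁻¹·36679 ≡ 35845·36679 ≡ 4051 (mod 46702).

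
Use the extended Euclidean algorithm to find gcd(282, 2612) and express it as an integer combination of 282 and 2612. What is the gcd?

Euclidean algorithm:
2612 = 9×282 + 74
282 = 3×74 + 60
74 = 1×60 + 14
60 = 4×14 + 4
14 = 3×4 + 2
4 = 2×2 + 0
gcd(282, 2612) = 2.
Working backward:
2 = 14 − 3·4
2 = −3·60 + 13·14
2 = 13·74 − 16·60
2 = −16·282 + 61·74
2 = 61·2612 − 565·282
So 2 = (61)·2612 + (-565)·282.

2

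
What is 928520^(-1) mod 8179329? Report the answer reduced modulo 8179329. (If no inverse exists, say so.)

4531973

Apply the Euclidean algorithm to 8179329 and 928520:
8179329 = 8×928520 + 751169
928520 = 1×751169 + 177351
751169 = 4×177351 + 41765
177351 = 4×41765 + 10291
41765 = 4×10291 + 601
10291 = 17×601 + 74
601 = 8×74 + 9
74 = 8×9 + 2
9 = 4×2 + 1
2 = 2×1 + 0
gcd = 1, so the inverse exists. Back-substitute:
1 = 9 − 4·2
1 = −4·74 + 33·9
1 = 33·601 − 268·74
1 = −268·10291 + 4589·601
1 = 4589·41765 − 18624·10291
1 = −18624·177351 + 79085·41765
1 = 79085·751169 − 334964·177351
1 = −334964·928520 + 414049·751169
1 = 414049·8179329 − 3647356·928520
So 928520·(-3647356) ≡ 1 (mod 8179329), and -3647356 ≡ 4531973 (mod 8179329).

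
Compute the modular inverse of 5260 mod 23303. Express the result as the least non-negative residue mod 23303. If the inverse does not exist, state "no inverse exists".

11842

Extended Euclidean algorithm:
23303 = 4×5260 + 2263
5260 = 2×2263 + 734
2263 = 3×734 + 61
734 = 12×61 + 2
61 = 30×2 + 1
2 = 2×1 + 0
The gcd is 1. Working backward:
1 = 61 − 30·2
1 = −30·734 + 361·61
1 = 361·2263 − 1113·734
1 = −1113·5260 + 2587·2263
1 = 2587·23303 − 11461·5260
Thus 5260·(-11461) ≡ 1 (mod 23303); reducing, -11461 mod 23303 = 11842.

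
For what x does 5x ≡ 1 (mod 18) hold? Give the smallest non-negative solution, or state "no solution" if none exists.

First find gcd(5, 18):
18 = 3×5 + 3
5 = 1×3 + 2
3 = 1×2 + 1
2 = 2×1 + 0
gcd = 1, so a unique solution mod 18 exists.
Back-substitute for the Bézout coefficients:
1 = 3 − 2
1 = −5 + 2·3
1 = 2·18 − 7·5
So 5·(-7) ≡ 1 (mod 18), giving 5⁻¹ ≡ 11.
x ≡ 5⁻¹·1 ≡ 11·1 ≡ 11 (mod 18).

11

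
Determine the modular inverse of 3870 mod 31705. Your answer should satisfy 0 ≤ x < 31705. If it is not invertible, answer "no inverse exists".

no inverse exists

Compute gcd(3870, 31705):
31705 = 8·3870 + 745
3870 = 5·745 + 145
745 = 5·145 + 20
145 = 7·20 + 5
20 = 4·5 + 0
gcd(3870, 31705) = 5 ≠ 1, so 3870 has no multiplicative inverse modulo 31705.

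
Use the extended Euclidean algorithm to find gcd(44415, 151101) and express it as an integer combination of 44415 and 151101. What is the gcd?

Euclidean algorithm:
151101 = 3·44415 + 17856
44415 = 2·17856 + 8703
17856 = 2·8703 + 450
8703 = 19·450 + 153
450 = 2·153 + 144
153 = 1·144 + 9
144 = 16·9 + 0
gcd(44415, 151101) = 9.
Working backward:
9 = 153 − 144
9 = −450 + 3·153
9 = 3·8703 − 58·450
9 = −58·17856 + 119·8703
9 = 119·44415 − 296·17856
9 = −296·151101 + 1007·44415
So 9 = (-296)·151101 + (1007)·44415.

9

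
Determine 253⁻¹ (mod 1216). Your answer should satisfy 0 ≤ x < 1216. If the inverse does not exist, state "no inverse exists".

gcd(1216, 253) by repeated division:
1216 = 4·253 + 204
253 = 1·204 + 49
204 = 4·49 + 8
49 = 6·8 + 1
8 = 8·1 + 0
The gcd is 1. Working backward:
1 = 49 − 6·8
1 = −6·204 + 25·49
1 = 25·253 − 31·204
1 = −31·1216 + 149·253
So 253·149 ≡ 1 (mod 1216).

149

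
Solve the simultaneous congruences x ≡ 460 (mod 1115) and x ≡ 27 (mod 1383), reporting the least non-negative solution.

1342920

Write x = 460 + 1115·k. Then 1115·k ≡ 27 − 460 ≡ 950 (mod 1383).
Need 1115⁻¹ mod 1383. Extended Euclid on (1383, 1115):
1383 = 1·1115 + 268
1115 = 4·268 + 43
268 = 6·43 + 10
43 = 4·10 + 3
10 = 3·3 + 1
3 = 3·1 + 0
Back-substitute:
1 = 10 − 3·3
1 = −3·43 + 13·10
1 = 13·268 − 81·43
1 = −81·1115 + 337·268
1 = 337·1383 − 418·1115
1115⁻¹ ≡ 965 (mod 1383), so k ≡ 965·950 ≡ 1204 (mod 1383).
x = 460 + 1115·1204 = 1342920.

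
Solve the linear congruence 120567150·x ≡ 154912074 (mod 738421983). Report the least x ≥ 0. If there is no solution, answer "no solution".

gcd(120567150, 738421983):
738421983 = 6×120567150 + 15019083
120567150 = 8×15019083 + 414486
15019083 = 36×414486 + 97587
414486 = 4×97587 + 24138
97587 = 4×24138 + 1035
24138 = 23×1035 + 333
1035 = 3×333 + 36
333 = 9×36 + 9
36 = 4×9 + 0
gcd = 9, but 9 ∤ 154912074, so the congruence has no solution.

no solution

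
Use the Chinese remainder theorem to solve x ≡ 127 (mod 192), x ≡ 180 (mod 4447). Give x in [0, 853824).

Write x = 127 + 192·k. Then 192·k ≡ 180 − 127 ≡ 53 (mod 4447).
Need 192⁻¹ mod 4447. Extended Euclid on (4447, 192):
4447 = 23×192 + 31
192 = 6×31 + 6
31 = 5×6 + 1
6 = 6×1 + 0
Back-substitute:
1 = 31 − 5·6
1 = −5·192 + 31·31
1 = 31·4447 − 718·192
192⁻¹ ≡ 3729 (mod 4447), so k ≡ 3729·53 ≡ 1969 (mod 4447).
x = 127 + 192·1969 = 378175.

378175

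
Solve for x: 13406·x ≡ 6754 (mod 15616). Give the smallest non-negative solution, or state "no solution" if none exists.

2463

First find gcd(13406, 15616):
15616 = 1·13406 + 2210
13406 = 6·2210 + 146
2210 = 15·146 + 20
146 = 7·20 + 6
20 = 3·6 + 2
6 = 3·2 + 0
gcd = 2 and 2 | 6754, so solutions exist. Divide through by 2: 6703x ≡ 3377 (mod 7808).
Now find 6703⁻¹ mod 7808:
7808 = 1·6703 + 1105
6703 = 6·1105 + 73
1105 = 15·73 + 10
73 = 7·10 + 3
10 = 3·3 + 1
3 = 3·1 + 0
Back-substitute:
1 = 10 − 3·3
1 = −3·73 + 22·10
1 = 22·1105 − 333·73
1 = −333·6703 + 2020·1105
1 = 2020·7808 − 2353·6703
So 6703·(-2353) ≡ 1 (mod 7808), i.e. 6703⁻¹ ≡ 5455.
Then x ≡ 5455·3377 ≡ 2463 (mod 7808); the smallest non-negative solution is x = 2463.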